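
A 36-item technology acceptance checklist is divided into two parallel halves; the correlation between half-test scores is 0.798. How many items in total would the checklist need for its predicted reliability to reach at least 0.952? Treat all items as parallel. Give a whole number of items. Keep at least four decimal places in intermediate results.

91

r_full = 2(0.798)/(1 + 0.798) = 0.8877
n = r_tgt(1 − r_full) / [r_full(1 − r_tgt)] = 0.952 × 0.1123 / (0.8877 × 0.048) ≈ 2.5090
Items = 2.5090 × 36 ≈ 90.32 → 91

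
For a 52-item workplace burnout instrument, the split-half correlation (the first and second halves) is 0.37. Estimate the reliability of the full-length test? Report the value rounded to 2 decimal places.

0.54

Each half is half the length of the full test, so the full test is n = 2 times a half.
r_full = 2r_hh / (1 + r_hh) = 2 × 0.37 / (1 + 0.37)
       = 0.7400 / 1.3700 = 0.5401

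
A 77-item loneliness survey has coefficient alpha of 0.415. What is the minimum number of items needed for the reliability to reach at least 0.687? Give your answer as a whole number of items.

239

Invert Spearman-Brown to solve for n:
n = r_target (1 − r_old) / [ r_old (1 − r_target) ]
n = 0.687 × (1 − 0.415) / [ 0.415 × (1 − 0.687) ]
  = 0.401895 / 0.129895 = 3.0940
3.0940 × 77 = 238.24 → 239 items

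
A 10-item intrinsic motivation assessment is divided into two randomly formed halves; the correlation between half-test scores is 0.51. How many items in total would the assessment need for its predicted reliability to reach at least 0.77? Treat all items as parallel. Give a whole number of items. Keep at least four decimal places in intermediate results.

17

Corrected full-test reliability: r_full = 2 × 0.51 / (1 + 0.51) ≈ 0.6755
Solve Spearman-Brown for n: n = 0.77(1 − 0.6755) / [0.6755(1 − 0.77)] = 1.6082
Required items = 1.6082 × 10 = 16.08, so 17 items.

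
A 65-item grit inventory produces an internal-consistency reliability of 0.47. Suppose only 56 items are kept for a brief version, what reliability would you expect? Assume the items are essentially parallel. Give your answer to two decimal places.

0.43

n = 56/65 = 0.8615
r_new = 0.8615·0.47 / [1 + (0.8615 − 1)·0.47]
r_new = 0.4049 / 0.9349 ≈ 0.4331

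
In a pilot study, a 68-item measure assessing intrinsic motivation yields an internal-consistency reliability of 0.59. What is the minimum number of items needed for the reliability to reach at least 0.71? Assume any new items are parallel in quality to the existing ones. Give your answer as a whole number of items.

Spearman-Brown solved for the length factor n:
n = r_target (1 − r_old) / [ r_old (1 − r_target) ]
n = 0.71(1 − 0.59) / [0.59(1 − 0.71)]
n = 0.2911 / 0.1711 ≈ 1.7013
So the test needs 1.7013 × 68 ≈ 115.69 items; rounding up, 116.

116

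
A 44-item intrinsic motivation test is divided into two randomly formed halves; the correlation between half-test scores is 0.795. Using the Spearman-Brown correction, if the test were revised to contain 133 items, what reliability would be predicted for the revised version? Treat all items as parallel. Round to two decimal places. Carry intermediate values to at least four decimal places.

0.96

First correct the split-half correlation to full-test reliability: r_full = 2 × 0.795 / (1 + 0.795) ≈ 0.8858
Then adjust to 133 items: n = 133/44 = 3.0227
r_new = n·r_full / (1 + (n − 1)·r_full) = 2.6775 / 2.7917 ≈ 0.9591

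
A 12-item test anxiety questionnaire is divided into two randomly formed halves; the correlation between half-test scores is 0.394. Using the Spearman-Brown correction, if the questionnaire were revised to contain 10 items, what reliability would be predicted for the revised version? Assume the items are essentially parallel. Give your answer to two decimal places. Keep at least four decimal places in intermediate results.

0.52

Full-test reliability from the split-half r: r_full = 2(0.394)/(1 + 0.394) = 0.5653
Length factor from 12 to 10 items: n = 10/12 = 0.8333
r_new = n·r_full / (1 + (n − 1)·r_full) = 0.4711 / 0.9058 ≈ 0.5201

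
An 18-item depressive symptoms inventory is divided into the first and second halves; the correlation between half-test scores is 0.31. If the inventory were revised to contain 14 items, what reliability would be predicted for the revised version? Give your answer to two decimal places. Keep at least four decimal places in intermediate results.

0.41

First correct the split-half correlation to full-test reliability: r_full = 2 × 0.31 / (1 + 0.31) ≈ 0.4733
Then adjust to 14 items: n = 14/18 = 0.7778
r_new = n·r_full / (1 + (n − 1)·r_full) = 0.3681 / 0.8948 ≈ 0.4114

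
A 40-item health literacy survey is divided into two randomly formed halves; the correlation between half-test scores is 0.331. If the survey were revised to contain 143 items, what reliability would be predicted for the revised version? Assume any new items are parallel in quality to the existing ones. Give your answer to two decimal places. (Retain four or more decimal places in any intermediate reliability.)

Spearman-Brown correction (n = 2): r_full = 2·0.331/(1 + 0.331) = 0.4974
Length factor from 40 to 143 items: n = 143/40 = 3.5750
r_new = n·r_full / (1 + (n − 1)·r_full) = 1.7782 / 2.2808 ≈ 0.7796

0.78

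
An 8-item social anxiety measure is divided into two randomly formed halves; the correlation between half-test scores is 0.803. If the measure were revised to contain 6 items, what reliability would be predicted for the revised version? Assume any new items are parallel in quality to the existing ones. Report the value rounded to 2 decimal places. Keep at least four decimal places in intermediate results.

First correct the split-half correlation to full-test reliability: r_full = 2 × 0.803 / (1 + 0.803) ≈ 0.8907
Length factor from 8 to 6 items: n = 6/8 = 0.7500
r_new = n·r_full / (1 + (n − 1)·r_full) = 0.6680 / 0.7773 ≈ 0.8594

0.86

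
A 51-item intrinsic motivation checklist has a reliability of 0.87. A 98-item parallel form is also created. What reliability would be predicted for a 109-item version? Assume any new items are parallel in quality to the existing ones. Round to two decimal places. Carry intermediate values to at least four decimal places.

0.93

The 98-item form is not needed; work directly from the 51-item form with n = 109/51 = 2.1373.
r_{109} = n·r / (1 + (n − 1)·r) = 1.8595 / 1.9895 ≈ 0.9347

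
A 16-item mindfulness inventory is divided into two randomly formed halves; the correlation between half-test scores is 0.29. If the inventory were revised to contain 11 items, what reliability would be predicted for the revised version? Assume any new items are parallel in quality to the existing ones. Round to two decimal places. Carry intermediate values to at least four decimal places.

First correct the split-half correlation to full-test reliability: r_full = 2 × 0.29 / (1 + 0.29) ≈ 0.4496
Then adjust to 11 items: n = 11/16 = 0.6875
r_new = n·r_full / (1 + (n − 1)·r_full) = 0.3091 / 0.8595 ≈ 0.3596

0.36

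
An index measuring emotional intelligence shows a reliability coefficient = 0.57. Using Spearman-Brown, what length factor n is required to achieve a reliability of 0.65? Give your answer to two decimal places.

Rearranging the Spearman-Brown formula for n,
n = r*(1 − r) / [ r (1 − r*) ]
n = 0.65 × (1 − 0.57) / [ 0.57 × (1 − 0.65) ]
  = 0.2795 / 0.1995 = 1.4010

1.40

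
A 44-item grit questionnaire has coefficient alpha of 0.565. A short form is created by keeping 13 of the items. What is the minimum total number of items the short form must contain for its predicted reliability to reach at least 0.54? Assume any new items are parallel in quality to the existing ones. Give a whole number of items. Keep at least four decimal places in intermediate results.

First, r for the 13-item form: n = 13/44 = 0.2955, so r_13 = 0.2955·0.565/(1 + (0.2955 − 1)·0.565) = 0.2774
Length factor from the short form to reach 0.54: n' = 0.54(1 − 0.2774) / [0.2774(1 − 0.54)] ≈ 3.0579
Items = 3.0579 × 13 ≈ 39.75 → 40

40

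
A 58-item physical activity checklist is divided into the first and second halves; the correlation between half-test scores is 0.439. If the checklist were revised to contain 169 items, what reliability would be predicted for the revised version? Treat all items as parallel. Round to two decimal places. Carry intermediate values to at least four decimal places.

First correct the split-half correlation to full-test reliability: r_full = 2 × 0.439 / (1 + 0.439) ≈ 0.6101
Then adjust to 169 items: n = 169/58 = 2.9138
r_new = n·r_full / (1 + (n − 1)·r_full) = 1.7777 / 2.1676 ≈ 0.8201

0.82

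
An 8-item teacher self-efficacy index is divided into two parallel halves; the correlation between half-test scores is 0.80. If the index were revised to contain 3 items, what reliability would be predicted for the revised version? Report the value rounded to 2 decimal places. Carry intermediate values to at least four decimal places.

Full-test reliability from the split-half r: r_full = 2(0.80)/(1 + 0.80) = 0.8889
Then adjust to 3 items: n = 3/8 = 0.3750
r_new = n·r_full / (1 + (n − 1)·r_full) = 0.3333 / 0.4444 ≈ 0.7500

0.75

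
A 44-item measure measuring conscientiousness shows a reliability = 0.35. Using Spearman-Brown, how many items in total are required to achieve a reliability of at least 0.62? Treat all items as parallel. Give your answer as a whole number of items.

Rearranging the Spearman-Brown formula for n,
n = r_target (1 − r_old) / [ r_old (1 − r_target) ]
n = 0.62(1 − 0.35) / [0.35(1 − 0.62)]
  = 0.4030 / 0.1330 = 3.0301
So the test needs 3.0301 × 44 ≈ 133.32 items; rounding up, 134.

134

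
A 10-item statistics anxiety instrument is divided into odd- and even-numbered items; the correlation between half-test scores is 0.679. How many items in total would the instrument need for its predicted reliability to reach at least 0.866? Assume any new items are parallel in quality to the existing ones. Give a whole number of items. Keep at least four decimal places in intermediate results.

16

r_full = 2(0.679)/(1 + 0.679) = 0.8088
Solve Spearman-Brown for n: n = 0.866(1 − 0.8088) / [0.8088(1 − 0.866)] = 1.5278
Required items = 1.5278 × 10 = 15.28, so 16 items.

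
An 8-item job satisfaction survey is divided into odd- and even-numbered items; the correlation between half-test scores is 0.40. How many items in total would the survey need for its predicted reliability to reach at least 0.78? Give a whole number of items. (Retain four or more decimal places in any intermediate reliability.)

Corrected full-test reliability: r_full = 2 × 0.40 / (1 + 0.40) ≈ 0.5714
n = r_tgt(1 − r_full) / [r_full(1 − r_tgt)] = 0.78 × 0.4286 / (0.5714 × 0.22) ≈ 2.6594
Required items = 2.6594 × 8 = 21.28, so 22 items.

22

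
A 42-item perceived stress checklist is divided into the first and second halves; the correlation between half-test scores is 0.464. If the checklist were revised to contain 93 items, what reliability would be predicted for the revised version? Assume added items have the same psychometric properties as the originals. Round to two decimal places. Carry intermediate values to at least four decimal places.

0.79

Full-test reliability from the split-half r: r_full = 2(0.464)/(1 + 0.464) = 0.6339
Then adjust to 93 items: n = 93/42 = 2.2143
r_new = n·r_full / (1 + (n − 1)·r_full) = 1.4036 / 1.7697 ≈ 0.7931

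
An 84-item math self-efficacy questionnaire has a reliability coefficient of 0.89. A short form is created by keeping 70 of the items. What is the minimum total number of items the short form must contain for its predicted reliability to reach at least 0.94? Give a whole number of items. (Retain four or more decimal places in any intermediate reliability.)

163

Short-form reliability: n = 70/84 = 0.8333; r_70 = n·r/(1+(n−1)r) ≈ 0.8708
Then solve for n' with r_old = 0.8708, r_target = 0.94: n' = 0.94(1 − 0.8708)/[0.8708(1 − 0.94)] = 2.3245
Items = 2.3245 × 70 ≈ 162.72 → 163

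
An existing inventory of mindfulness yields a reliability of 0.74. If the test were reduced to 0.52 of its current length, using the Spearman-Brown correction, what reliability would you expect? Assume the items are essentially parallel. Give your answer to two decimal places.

0.60

Apply the Spearman-Brown prophecy formula, r' = nr / [1 + (n − 1)r]:
r_new = (0.52 × 0.74) / (1 + (0.52 − 1) × 0.74)
     = 0.3848 / 0.6448 = 0.5968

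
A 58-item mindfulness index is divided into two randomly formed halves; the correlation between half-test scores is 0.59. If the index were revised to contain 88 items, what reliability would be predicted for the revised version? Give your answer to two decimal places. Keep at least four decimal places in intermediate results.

Spearman-Brown correction (n = 2): r_full = 2·0.59/(1 + 0.59) = 0.7421
Length factor from 58 to 88 items: n = 88/58 = 1.5172
r_new = n·r_full / (1 + (n − 1)·r_full) = 1.1259 / 1.3838 ≈ 0.8136

0.81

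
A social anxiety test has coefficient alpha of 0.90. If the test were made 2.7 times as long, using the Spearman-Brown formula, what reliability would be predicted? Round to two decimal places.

Apply the Spearman-Brown prophecy formula, r' = nr / [1 + (n − 1)r]:
r_new = 2.7·0.90 / [1 + (2.7 − 1)·0.90]
r_new = 2.4300 / 2.5300 ≈ 0.9605

0.96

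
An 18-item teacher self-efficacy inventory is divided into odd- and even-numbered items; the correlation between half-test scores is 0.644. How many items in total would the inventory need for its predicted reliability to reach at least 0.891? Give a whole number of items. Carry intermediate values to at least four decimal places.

41

r_full = 2(0.644)/(1 + 0.644) = 0.7835
Solve Spearman-Brown for n: n = 0.891(1 − 0.7835) / [0.7835(1 − 0.891)] = 2.2588
Required items = 2.2588 × 18 = 40.66, so 41 items.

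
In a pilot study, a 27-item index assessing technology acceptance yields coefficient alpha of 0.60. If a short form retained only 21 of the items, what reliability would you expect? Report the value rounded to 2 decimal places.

0.54

Length ratio n = 21/27 = 0.7778
By Spearman-Brown, r_new = n r / (1 + (n − 1) r).
r_new = (0.7778 × 0.60) / (1 + (0.7778 − 1) × 0.60)
r_new = 0.4667 / 0.8667 ≈ 0.5385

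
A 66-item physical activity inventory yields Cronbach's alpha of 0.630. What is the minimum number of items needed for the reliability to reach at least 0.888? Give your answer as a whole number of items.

308

Invert Spearman-Brown to solve for n:
n = r*(1 − r) / [ r (1 − r*) ]
n = [0.888 × 0.370] / [0.630 × 0.112]
  = 0.328560 / 0.070560 = 4.6565
So the test needs 4.6565 × 66 ≈ 307.33 items; rounding up, 308.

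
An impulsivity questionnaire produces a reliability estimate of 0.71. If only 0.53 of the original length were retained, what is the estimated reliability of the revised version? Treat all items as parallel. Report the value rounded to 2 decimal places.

Apply the Spearman-Brown prophecy formula, r' = nr / [1 + (n − 1)r]:
r_new = 0.53·0.71 / [1 + (0.53 − 1)·0.71]
r_new = 0.3763 / 0.6663 ≈ 0.5648

0.56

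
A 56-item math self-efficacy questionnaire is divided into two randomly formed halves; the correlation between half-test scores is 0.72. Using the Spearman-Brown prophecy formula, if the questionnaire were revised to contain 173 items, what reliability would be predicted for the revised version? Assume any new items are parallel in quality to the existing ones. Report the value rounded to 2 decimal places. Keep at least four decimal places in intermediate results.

Full-test reliability from the split-half r: r_full = 2(0.72)/(1 + 0.72) = 0.8372
Then adjust to 173 items: n = 173/56 = 3.0893
r_new = n·r_full / (1 + (n − 1)·r_full) = 2.5864 / 2.7492 ≈ 0.9408

0.94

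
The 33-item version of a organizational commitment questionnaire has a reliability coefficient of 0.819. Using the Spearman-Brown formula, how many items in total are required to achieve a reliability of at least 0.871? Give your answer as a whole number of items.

50

n = 0.871(1 − 0.819) / [0.819(1 − 0.871)]
n = 0.157651 / 0.105651 ≈ 1.4922
1.4922 × 33 = 49.24 → 50 items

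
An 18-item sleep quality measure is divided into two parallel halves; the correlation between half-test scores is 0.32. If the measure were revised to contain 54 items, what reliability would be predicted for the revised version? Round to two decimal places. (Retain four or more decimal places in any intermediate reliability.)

Full-test reliability from the split-half r: r_full = 2(0.32)/(1 + 0.32) = 0.4848
Then adjust to 54 items: n = 54/18 = 3.0000
r_new = n·r_full / (1 + (n − 1)·r_full) = 1.4544 / 1.9696 ≈ 0.7384

0.74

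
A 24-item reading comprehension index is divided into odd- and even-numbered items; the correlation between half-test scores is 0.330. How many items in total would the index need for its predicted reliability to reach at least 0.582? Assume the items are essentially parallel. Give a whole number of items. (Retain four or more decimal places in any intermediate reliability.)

Corrected full-test reliability: r_full = 2 × 0.330 / (1 + 0.330) ≈ 0.4962
n = r_tgt(1 − r_full) / [r_full(1 − r_tgt)] = 0.582 × 0.5038 / (0.4962 × 0.418) ≈ 1.4137
Required items = 1.4137 × 24 = 33.93, so 34 items.

34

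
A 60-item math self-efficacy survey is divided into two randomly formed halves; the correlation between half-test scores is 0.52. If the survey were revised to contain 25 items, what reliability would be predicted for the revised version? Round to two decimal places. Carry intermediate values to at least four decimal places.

0.47

Full-test reliability from the split-half r: r_full = 2(0.52)/(1 + 0.52) = 0.6842
Then adjust to 25 items: n = 25/60 = 0.4167
r_new = n·r_full / (1 + (n − 1)·r_full) = 0.2851 / 0.6009 ≈ 0.4745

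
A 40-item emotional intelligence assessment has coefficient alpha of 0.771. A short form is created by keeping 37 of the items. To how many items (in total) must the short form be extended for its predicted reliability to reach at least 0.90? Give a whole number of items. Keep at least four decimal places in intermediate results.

107

Short-form reliability: n = 37/40 = 0.9250; r_37 = n·r/(1+(n−1)r) ≈ 0.7569
Then solve for n' with r_old = 0.7569, r_target = 0.90: n' = 0.90(1 − 0.7569)/[0.7569(1 − 0.90)] = 2.8906
Items = 2.8906 × 37 ≈ 106.95 → 107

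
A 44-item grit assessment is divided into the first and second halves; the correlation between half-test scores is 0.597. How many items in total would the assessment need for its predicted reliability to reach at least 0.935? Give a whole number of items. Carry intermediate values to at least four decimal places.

r_full = 2(0.597)/(1 + 0.597) = 0.7477
n = r_tgt(1 − r_full) / [r_full(1 − r_tgt)] = 0.935 × 0.2523 / (0.7477 × 0.065) ≈ 4.8539
Items = 4.8539 × 44 ≈ 213.57 → 214

214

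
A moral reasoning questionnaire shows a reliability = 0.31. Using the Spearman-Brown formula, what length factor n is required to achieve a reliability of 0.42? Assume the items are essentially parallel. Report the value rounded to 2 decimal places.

Spearman-Brown solved for the length factor n:
n = r_target (1 − r_old) / [ r_old (1 − r_target) ]
n = 0.42 × (1 − 0.31) / [ 0.31 × (1 − 0.42) ]
n = 0.2898 / 0.1798 ≈ 1.6118

1.61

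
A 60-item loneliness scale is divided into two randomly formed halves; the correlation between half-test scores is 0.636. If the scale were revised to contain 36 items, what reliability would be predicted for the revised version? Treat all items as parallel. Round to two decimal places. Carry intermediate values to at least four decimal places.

0.68

Full-test reliability from the split-half r: r_full = 2(0.636)/(1 + 0.636) = 0.7775
Length factor from 60 to 36 items: n = 36/60 = 0.6000
r_new = n·r_full / (1 + (n − 1)·r_full) = 0.4665 / 0.6890 ≈ 0.6771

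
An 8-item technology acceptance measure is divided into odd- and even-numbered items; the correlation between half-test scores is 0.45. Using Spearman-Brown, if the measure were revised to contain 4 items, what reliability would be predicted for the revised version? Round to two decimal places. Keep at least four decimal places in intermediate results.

First correct the split-half correlation to full-test reliability: r_full = 2 × 0.45 / (1 + 0.45) ≈ 0.6207
Then adjust to 4 items: n = 4/8 = 0.5000
r_new = n·r_full / (1 + (n − 1)·r_full) = 0.3104 / 0.6896 ≈ 0.4501

0.45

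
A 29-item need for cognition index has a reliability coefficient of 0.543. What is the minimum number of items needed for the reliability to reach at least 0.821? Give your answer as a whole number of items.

112

Spearman-Brown solved for the length factor n:
n = r*(1 − r) / [ r (1 − r*) ]
n = 0.821(1 − 0.543) / [0.543(1 − 0.821)]
  = 0.375197 / 0.097197 = 3.8602
Items needed = n × 29 = 3.8602 × 29 ≈ 111.95 → round up to 112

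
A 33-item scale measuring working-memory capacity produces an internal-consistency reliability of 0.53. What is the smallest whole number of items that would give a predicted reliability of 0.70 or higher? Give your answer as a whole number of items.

69

Invert Spearman-Brown to solve for n:
n = r*(1 − r) / [ r (1 − r*) ]
n = [0.70 × 0.47] / [0.53 × 0.30]
  = 0.3290 / 0.1590 = 2.0692
2.0692 × 33 = 68.28 → 69 items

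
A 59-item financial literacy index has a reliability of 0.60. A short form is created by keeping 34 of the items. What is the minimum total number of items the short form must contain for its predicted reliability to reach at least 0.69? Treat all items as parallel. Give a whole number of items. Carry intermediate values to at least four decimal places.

88

First, r for the 34-item form: n = 34/59 = 0.5763, so r_34 = 0.5763·0.60/(1 + (0.5763 − 1)·0.60) = 0.4636
Then solve for n' with r_old = 0.4636, r_target = 0.69: n' = 0.69(1 − 0.4636)/[0.4636(1 − 0.69)] = 2.5753
Items = 2.5753 × 34 ≈ 87.56 → 88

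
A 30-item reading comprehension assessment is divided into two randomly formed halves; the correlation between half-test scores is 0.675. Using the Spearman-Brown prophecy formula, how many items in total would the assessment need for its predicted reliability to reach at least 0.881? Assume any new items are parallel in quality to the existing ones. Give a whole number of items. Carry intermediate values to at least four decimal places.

54

r_full = 2(0.675)/(1 + 0.675) = 0.8060
n = r_tgt(1 − r_full) / [r_full(1 − r_tgt)] = 0.881 × 0.1940 / (0.8060 × 0.119) ≈ 1.7820
Items = 1.7820 × 30 ≈ 53.46 → 54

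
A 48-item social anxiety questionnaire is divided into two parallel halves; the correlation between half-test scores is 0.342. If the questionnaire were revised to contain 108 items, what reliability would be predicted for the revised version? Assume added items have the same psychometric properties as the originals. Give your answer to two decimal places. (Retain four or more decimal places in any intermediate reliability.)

0.70

Spearman-Brown correction (n = 2): r_full = 2·0.342/(1 + 0.342) = 0.5097
Then adjust to 108 items: n = 108/48 = 2.2500
r_new = n·r_full / (1 + (n − 1)·r_full) = 1.1468 / 1.6371 ≈ 0.7005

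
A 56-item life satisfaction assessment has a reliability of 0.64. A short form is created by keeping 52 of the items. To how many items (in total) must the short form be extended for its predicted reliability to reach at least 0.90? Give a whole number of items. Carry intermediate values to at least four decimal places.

Short-form reliability: n = 52/56 = 0.9286; r_52 = n·r/(1+(n−1)r) ≈ 0.6228
Length factor from the short form to reach 0.90: n' = 0.90(1 − 0.6228) / [0.6228(1 − 0.90)] ≈ 5.4509
Items = 5.4509 × 52 ≈ 283.45 → 284

284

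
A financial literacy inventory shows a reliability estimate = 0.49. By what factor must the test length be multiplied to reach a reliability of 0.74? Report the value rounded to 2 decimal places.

2.96

Spearman-Brown solved for the length factor n:
n = r_target (1 − r_old) / [ r_old (1 − r_target) ]
n = 0.74(1 − 0.49) / [0.49(1 − 0.74)]
n = 0.3774 / 0.1274 ≈ 2.9623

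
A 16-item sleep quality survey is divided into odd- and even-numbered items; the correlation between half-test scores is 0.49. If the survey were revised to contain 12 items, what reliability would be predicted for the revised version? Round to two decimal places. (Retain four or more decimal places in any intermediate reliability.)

0.59

Spearman-Brown correction (n = 2): r_full = 2·0.49/(1 + 0.49) = 0.6577
Length factor from 16 to 12 items: n = 12/16 = 0.7500
r_new = n·r_full / (1 + (n − 1)·r_full) = 0.4933 / 0.8356 ≈ 0.5904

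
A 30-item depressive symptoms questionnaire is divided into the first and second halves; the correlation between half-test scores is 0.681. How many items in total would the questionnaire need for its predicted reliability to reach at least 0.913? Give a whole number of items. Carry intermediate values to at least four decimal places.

74

r_full = 2(0.681)/(1 + 0.681) = 0.8102
n = r_tgt(1 − r_full) / [r_full(1 − r_tgt)] = 0.913 × 0.1898 / (0.8102 × 0.087) ≈ 2.4584
Items = 2.4584 × 30 ≈ 73.75 → 74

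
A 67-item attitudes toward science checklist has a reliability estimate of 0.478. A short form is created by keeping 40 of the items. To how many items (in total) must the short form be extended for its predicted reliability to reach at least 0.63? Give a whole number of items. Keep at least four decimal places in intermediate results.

125

First, r for the 40-item form: n = 40/67 = 0.5970, so r_40 = 0.5970·0.478/(1 + (0.5970 − 1)·0.478) = 0.3535
Length factor from the short form to reach 0.63: n' = 0.63(1 − 0.3535) / [0.3535(1 − 0.63)] ≈ 3.1140
Items = 3.1140 × 40 ≈ 124.56 → 125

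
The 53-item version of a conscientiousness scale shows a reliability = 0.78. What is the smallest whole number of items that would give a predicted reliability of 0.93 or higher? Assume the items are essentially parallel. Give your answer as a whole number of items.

Spearman-Brown solved for the length factor n:
n = r*(1 − r) / [ r (1 − r*) ]
n = 0.93(1 − 0.78) / [0.78(1 − 0.93)]
n = 0.2046 / 0.0546 ≈ 3.7473
So the test needs 3.7473 × 53 ≈ 198.61 items; rounding up, 199.

199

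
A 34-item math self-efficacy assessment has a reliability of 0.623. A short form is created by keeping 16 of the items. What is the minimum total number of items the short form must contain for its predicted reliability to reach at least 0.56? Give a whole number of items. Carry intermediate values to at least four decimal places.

27

First, r for the 16-item form: n = 16/34 = 0.4706, so r_16 = 0.4706·0.623/(1 + (0.4706 − 1)·0.623) = 0.4375
Then solve for n' with r_old = 0.4375, r_target = 0.56: n' = 0.56(1 − 0.4375)/[0.4375(1 − 0.56)] = 1.6364
Total items = 1.6364 × 16 = 26.18, rounded up to 27.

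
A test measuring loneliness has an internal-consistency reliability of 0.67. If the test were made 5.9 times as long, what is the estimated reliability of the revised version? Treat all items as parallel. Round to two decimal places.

0.92

r_new = 5.9·0.67 / [1 + (5.9 − 1)·0.67]
     = 3.9530 / 4.2830 = 0.9230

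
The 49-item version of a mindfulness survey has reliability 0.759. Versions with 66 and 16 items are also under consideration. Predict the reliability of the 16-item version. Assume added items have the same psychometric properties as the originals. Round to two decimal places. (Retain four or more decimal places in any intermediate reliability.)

Only the ratio of lengths matters: n = 16/49 = 0.3265
r_{16} = n·r / (1 + (n − 1)·r) = 0.2478 / 0.4888 ≈ 0.5070

0.51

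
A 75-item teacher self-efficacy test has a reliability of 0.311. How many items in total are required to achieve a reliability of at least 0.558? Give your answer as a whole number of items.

210

n = 0.558(1 − 0.311) / [0.311(1 − 0.558)]
  = 0.384462 / 0.137462 = 2.7969
So the test needs 2.7969 × 75 ≈ 209.77 items; rounding up, 210.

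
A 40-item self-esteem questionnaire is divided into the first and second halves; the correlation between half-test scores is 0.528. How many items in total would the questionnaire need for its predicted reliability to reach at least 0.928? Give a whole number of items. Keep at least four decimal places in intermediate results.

r_full = 2(0.528)/(1 + 0.528) = 0.6911
Solve Spearman-Brown for n: n = 0.928(1 − 0.6911) / [0.6911(1 − 0.928)] = 5.7609
Required items = 5.7609 × 40 = 230.44, so 231 items.

231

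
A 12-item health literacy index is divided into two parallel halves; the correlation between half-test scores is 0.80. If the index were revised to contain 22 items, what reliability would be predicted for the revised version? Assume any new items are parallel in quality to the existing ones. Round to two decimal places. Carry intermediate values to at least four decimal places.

0.94

Spearman-Brown correction (n = 2): r_full = 2·0.80/(1 + 0.80) = 0.8889
Length factor from 12 to 22 items: n = 22/12 = 1.8333
r_new = n·r_full / (1 + (n − 1)·r_full) = 1.6296 / 1.7407 ≈ 0.9362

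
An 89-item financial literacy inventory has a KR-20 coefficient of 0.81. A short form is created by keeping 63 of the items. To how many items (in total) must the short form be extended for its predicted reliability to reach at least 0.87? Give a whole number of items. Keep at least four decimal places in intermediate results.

140

First, r for the 63-item form: n = 63/89 = 0.7079, so r_63 = 0.7079·0.81/(1 + (0.7079 − 1)·0.81) = 0.7511
Length factor from the short form to reach 0.87: n' = 0.87(1 − 0.7511) / [0.7511(1 − 0.87)] ≈ 2.2177
Items = 2.2177 × 63 ≈ 139.72 → 140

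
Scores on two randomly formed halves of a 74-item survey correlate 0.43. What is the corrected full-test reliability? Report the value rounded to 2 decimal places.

Each half is half the length of the full test, so the full test is n = 2 times a half.
r_full = 2(0.43) / (1 + 0.43)
r_full = 0.8600 / 1.4300 ≈ 0.6014

0.60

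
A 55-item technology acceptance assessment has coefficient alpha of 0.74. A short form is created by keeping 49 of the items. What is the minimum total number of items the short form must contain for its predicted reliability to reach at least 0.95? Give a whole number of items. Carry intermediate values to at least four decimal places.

368

First, r for the 49-item form: n = 49/55 = 0.8909, so r_49 = 0.8909·0.74/(1 + (0.8909 − 1)·0.74) = 0.7172
Then solve for n' with r_old = 0.7172, r_target = 0.95: n' = 0.95(1 − 0.7172)/[0.7172(1 − 0.95)] = 7.4919
Items = 7.4919 × 49 ≈ 367.10 → 368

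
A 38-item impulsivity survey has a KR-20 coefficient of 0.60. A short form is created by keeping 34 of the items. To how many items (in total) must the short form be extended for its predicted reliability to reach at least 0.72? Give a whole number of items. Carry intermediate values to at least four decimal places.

First, r for the 34-item form: n = 34/38 = 0.8947, so r_34 = 0.8947·0.60/(1 + (0.8947 − 1)·0.60) = 0.5730
Then solve for n' with r_old = 0.5730, r_target = 0.72: n' = 0.72(1 − 0.5730)/[0.5730(1 − 0.72)] = 1.9162
Items = 1.9162 × 34 ≈ 65.15 → 66

66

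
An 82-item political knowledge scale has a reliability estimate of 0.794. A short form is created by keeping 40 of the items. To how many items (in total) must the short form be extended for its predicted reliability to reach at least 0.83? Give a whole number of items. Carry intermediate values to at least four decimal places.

First, r for the 40-item form: n = 40/82 = 0.4878, so r_40 = 0.4878·0.794/(1 + (0.4878 − 1)·0.794) = 0.6528
Then solve for n' with r_old = 0.6528, r_target = 0.83: n' = 0.83(1 − 0.6528)/[0.6528(1 − 0.83)] = 2.5967
Total items = 2.5967 × 40 = 103.87, rounded up to 104.

104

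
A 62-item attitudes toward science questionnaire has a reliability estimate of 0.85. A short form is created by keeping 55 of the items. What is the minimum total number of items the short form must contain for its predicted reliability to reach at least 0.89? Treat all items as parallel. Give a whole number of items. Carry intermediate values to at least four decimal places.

89

Short-form reliability: n = 55/62 = 0.8871; r_55 = n·r/(1+(n−1)r) ≈ 0.8341
Then solve for n' with r_old = 0.8341, r_target = 0.89: n' = 0.89(1 − 0.8341)/[0.8341(1 − 0.89)] = 1.6093
Total items = 1.6093 × 55 = 88.51, rounded up to 89.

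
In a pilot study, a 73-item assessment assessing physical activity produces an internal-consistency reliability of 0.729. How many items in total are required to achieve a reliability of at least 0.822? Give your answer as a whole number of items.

Spearman-Brown solved for the length factor n:
n = r*(1 − r) / [ r (1 − r*) ]
n = [0.822 × 0.271] / [0.729 × 0.178]
n = 0.222762 / 0.129762 ≈ 1.7167
So the test needs 1.7167 × 73 ≈ 125.32 items; rounding up, 126.

126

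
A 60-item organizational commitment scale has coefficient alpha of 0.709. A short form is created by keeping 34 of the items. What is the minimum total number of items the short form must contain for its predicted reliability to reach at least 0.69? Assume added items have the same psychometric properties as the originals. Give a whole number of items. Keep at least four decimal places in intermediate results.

55

Short-form reliability: n = 34/60 = 0.5667; r_34 = n·r/(1+(n−1)r) ≈ 0.5800
Length factor from the short form to reach 0.69: n' = 0.69(1 − 0.5800) / [0.5800(1 − 0.69)] ≈ 1.6118
Total items = 1.6118 × 34 = 54.80, rounded up to 55.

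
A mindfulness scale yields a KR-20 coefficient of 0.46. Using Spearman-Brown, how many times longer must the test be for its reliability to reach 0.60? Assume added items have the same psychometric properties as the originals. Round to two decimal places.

Invert Spearman-Brown to solve for n:
n = r*(1 − r) / [ r (1 − r*) ]
n = 0.60(1 − 0.46) / [0.46(1 − 0.60)]
n = 0.3240 / 0.1840 ≈ 1.7609

1.76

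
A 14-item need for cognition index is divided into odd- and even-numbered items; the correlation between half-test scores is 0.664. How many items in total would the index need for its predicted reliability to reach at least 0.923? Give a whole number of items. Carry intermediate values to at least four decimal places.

Corrected full-test reliability: r_full = 2 × 0.664 / (1 + 0.664) ≈ 0.7981
Solve Spearman-Brown for n: n = 0.923(1 − 0.7981) / [0.7981(1 − 0.923)] = 3.0324
Required items = 3.0324 × 14 = 42.45, so 43 items.

43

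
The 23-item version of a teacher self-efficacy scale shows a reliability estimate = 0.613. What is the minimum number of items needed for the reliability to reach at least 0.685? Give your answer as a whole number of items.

Rearranging the Spearman-Brown formula for n,
n = r_target (1 − r_old) / [ r_old (1 − r_target) ]
n = [0.685 × 0.387] / [0.613 × 0.315]
  = 0.265095 / 0.193095 = 1.3729
So the test needs 1.3729 × 23 ≈ 31.58 items; rounding up, 32.

32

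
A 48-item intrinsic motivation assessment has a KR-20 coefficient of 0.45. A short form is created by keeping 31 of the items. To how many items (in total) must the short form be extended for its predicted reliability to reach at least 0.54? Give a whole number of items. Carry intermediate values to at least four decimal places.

69

Short-form reliability: n = 31/48 = 0.6458; r_31 = n·r/(1+(n−1)r) ≈ 0.3457
Length factor from the short form to reach 0.54: n' = 0.54(1 − 0.3457) / [0.3457(1 − 0.54)] ≈ 2.2218
Total items = 2.2218 × 31 = 68.88, rounded up to 69.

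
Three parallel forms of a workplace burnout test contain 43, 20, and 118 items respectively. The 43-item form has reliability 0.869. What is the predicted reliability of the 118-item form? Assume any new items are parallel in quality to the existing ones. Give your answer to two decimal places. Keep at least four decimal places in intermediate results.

The 20-item form is not needed; work directly from the 43-item form with n = 118/43 = 2.7442.
r_{118} = n·r / (1 + (n − 1)·r) = 2.3847 / 2.5157 ≈ 0.9479

0.95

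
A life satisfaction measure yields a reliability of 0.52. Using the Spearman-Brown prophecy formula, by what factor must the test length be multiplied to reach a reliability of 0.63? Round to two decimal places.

n = [0.63 × 0.48] / [0.52 × 0.37]
  = 0.3024 / 0.1924 = 1.5717

1.57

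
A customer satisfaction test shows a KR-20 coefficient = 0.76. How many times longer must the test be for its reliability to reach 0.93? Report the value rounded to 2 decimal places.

4.20

Invert Spearman-Brown to solve for n:
n = r*(1 − r) / [ r (1 − r*) ]
n = 0.93 × (1 − 0.76) / [ 0.76 × (1 − 0.93) ]
  = 0.2232 / 0.0532 = 4.1955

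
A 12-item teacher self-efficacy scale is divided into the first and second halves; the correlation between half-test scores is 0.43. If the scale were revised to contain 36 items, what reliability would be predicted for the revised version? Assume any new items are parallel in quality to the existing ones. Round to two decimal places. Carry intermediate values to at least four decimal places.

Full-test reliability from the split-half r: r_full = 2(0.43)/(1 + 0.43) = 0.6014
Then adjust to 36 items: n = 36/12 = 3.0000
r_new = n·r_full / (1 + (n − 1)·r_full) = 1.8042 / 2.2028 ≈ 0.8190

0.82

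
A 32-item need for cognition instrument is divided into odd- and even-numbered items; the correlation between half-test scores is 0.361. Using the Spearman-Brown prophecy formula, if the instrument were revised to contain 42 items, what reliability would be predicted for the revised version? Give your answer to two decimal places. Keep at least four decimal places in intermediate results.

0.60

Spearman-Brown correction (n = 2): r_full = 2·0.361/(1 + 0.361) = 0.5305
Then adjust to 42 items: n = 42/32 = 1.3125
r_new = n·r_full / (1 + (n − 1)·r_full) = 0.6963 / 1.1658 ≈ 0.5973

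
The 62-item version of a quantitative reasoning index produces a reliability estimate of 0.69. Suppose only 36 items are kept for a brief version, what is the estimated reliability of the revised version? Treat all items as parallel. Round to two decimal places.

The new length is 36/62 = 0.5806 times the old.
r_new = 0.5806·0.69 / [1 + (0.5806 − 1)·0.69]
r_new = 0.4006 / 0.7106 ≈ 0.5637

0.56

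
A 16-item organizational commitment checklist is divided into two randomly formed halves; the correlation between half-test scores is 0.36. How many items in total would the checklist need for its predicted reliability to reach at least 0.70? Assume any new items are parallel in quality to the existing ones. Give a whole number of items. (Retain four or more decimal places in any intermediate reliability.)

Corrected full-test reliability: r_full = 2 × 0.36 / (1 + 0.36) ≈ 0.5294
n = r_tgt(1 − r_full) / [r_full(1 − r_tgt)] = 0.70 × 0.4706 / (0.5294 × 0.30) ≈ 2.0742
Items = 2.0742 × 16 ≈ 33.19 → 34

34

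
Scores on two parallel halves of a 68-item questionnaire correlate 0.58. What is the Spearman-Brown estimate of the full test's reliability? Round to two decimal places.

0.73

r_full = 2(0.58) / (1 + 0.58)
       = 1.1600 / 1.5800 = 0.7342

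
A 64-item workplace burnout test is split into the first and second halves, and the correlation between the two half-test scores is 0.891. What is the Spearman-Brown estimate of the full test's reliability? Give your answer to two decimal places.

0.94

Apply the Spearman-Brown correction with n = 2:
r_full = 2r_hh / (1 + r_hh) = 2 × 0.891 / (1 + 0.891)
       = 1.7820 / 1.8910 = 0.9424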